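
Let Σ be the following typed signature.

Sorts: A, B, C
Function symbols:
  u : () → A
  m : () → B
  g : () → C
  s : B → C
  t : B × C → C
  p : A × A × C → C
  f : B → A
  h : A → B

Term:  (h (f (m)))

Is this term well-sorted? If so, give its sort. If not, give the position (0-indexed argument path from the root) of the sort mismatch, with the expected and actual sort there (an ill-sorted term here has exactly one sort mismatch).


    (m) : B
  (f (m)) : A
(h (f (m))) : B

well-sorted; sort = B


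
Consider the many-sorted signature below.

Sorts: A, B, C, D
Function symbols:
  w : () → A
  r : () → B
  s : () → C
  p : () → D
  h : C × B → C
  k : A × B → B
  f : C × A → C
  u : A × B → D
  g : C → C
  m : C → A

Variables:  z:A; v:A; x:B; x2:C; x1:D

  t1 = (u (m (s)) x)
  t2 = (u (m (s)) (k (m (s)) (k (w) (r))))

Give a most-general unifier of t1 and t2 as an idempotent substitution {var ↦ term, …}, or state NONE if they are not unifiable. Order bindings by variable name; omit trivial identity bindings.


{x ↦ (k (m (s)) (k (w) (r)))}


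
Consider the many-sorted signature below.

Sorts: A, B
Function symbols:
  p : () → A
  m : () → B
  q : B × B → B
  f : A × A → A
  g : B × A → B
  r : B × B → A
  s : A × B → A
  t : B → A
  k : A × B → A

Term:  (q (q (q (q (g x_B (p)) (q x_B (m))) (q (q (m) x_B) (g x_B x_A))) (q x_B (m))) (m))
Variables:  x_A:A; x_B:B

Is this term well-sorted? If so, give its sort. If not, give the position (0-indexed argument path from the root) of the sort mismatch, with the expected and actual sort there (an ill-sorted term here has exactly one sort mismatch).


well-sorted; sort = B

          x_B : B
          (p) : A
        (g x_B (p)) : B
          x_B : B
          (m) : B
        (q x_B (m)) : B
      (q (g x_B (p)) (q x_B (m))) : B
          (m) : B
          x_B : B
        (q (m) x_B) : B
          x_B : B
          x_A : A
        (g x_B x_A) : B
      (q (q (m) x_B) (g x_B x_A)) : B
    (q (q (g x_B (p)) (q x_B (m))) (q (q (m) x_B) (g x_B x_A))) : B
      x_B : B
      (m) : B
    (q x_B (m)) : B
  (q (q (q (g x_B (p)) (q x_B (m))) (q (q (m) x_B) (g x_B x_A))) (q x_B (m))) : B
  (m) : B
(q (q (q (q (g x_B (p)) (q x_B (m))) (q (q (m) x_B) (g x_B x_A))) (q x_B (m))) (m)) : B


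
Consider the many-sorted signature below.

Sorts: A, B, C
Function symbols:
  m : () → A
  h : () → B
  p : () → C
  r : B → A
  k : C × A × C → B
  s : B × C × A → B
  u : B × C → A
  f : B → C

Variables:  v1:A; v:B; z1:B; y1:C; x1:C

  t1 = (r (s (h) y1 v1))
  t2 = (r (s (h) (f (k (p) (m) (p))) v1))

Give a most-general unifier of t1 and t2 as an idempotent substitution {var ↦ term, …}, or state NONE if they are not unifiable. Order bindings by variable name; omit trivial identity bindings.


{y1 ↦ (f (k (p) (m) (p)))}


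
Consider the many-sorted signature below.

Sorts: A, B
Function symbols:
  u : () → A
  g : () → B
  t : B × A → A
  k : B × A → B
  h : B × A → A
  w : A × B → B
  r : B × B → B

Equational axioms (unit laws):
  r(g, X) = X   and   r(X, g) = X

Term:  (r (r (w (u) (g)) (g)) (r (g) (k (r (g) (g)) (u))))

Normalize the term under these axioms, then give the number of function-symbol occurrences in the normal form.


1. (r (r (w (u) (g)) (g)) (r (g) (k (r (g) (g)) (u))))  →  (r (w (u) (g)) (r (g) (k (r (g) (g)) (u))))
2. (r (w (u) (g)) (r (g) (k (r (g) (g)) (u))))  →  (r (w (u) (g)) (k (r (g) (g)) (u)))
3. (r (w (u) (g)) (k (r (g) (g)) (u)))  →  (r (w (u) (g)) (k (g) (u)))
normal form: (r (w (u) (g)) (k (g) (u)))

size = 7


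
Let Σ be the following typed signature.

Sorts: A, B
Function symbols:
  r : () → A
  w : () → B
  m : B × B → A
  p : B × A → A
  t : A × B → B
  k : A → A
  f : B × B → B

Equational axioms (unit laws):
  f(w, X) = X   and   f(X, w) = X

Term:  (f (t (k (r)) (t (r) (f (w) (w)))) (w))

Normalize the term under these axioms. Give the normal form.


normal form = (t (k (r)) (t (r) (w)))

1. (f (t (k (r)) (t (r) (f (w) (w)))) (w))  →  (t (k (r)) (t (r) (f (w) (w))))
2. (t (k (r)) (t (r) (f (w) (w))))  →  (t (k (r)) (t (r) (w)))


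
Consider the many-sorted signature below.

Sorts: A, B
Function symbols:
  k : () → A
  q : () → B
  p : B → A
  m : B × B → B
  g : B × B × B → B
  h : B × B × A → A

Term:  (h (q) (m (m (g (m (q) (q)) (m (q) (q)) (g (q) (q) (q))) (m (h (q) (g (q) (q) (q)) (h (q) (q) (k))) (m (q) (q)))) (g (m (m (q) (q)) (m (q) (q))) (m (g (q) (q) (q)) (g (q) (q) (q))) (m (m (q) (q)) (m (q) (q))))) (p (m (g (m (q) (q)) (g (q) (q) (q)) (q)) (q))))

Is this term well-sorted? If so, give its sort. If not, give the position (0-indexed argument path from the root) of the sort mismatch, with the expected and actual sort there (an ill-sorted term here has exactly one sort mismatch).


  (q) : B
          (q) : B
          (q) : B
        (m (q) (q)) : B
          (q) : B
          (q) : B
        (m (q) (q)) : B
          (q) : B
          (q) : B
          (q) : B
        (g (q) (q) (q)) : B
      (g (m (q) (q)) (m (q) (q)) (g (q) (q) (q))) : B
          (q) : B
            (q) : B
            (q) : B
            (q) : B
          (g (q) (q) (q)) : B
            (q) : B
            (q) : B
            (k) : A
          (h (q) (q) (k)) : A
        (h (q) (g (q) (q) (q)) (h (q) (q) (k))) : A
          (q) : B
          (q) : B
        (m (q) (q)) : B
      (m (h (q) (g (q) (q) (q)) (h (q) (q) (k))) (m (q) (q))) : ✗ arg 0 at [1, 0, 1, 0] has sort A, expected B
          (q) : B
          (q) : B
        (m (q) (q)) : B
          (q) : B
          (q) : B
        (m (q) (q)) : B
      (m (m (q) (q)) (m (q) (q))) : B
          (q) : B
          (q) : B
          (q) : B
        (g (q) (q) (q)) : B
          (q) : B
          (q) : B
          (q) : B
        (g (q) (q) (q)) : B
      (m (g (q) (q) (q)) (g (q) (q) (q))) : B
          (q) : B
          (q) : B
        (m (q) (q)) : B
          (q) : B
          (q) : B
        (m (q) (q)) : B
      (m (m (q) (q)) (m (q) (q))) : B
    (g (m (m (q) (q)) (m (q) (q))) (m (g (q) (q) (q)) (g (q) (q) (q))) (m (m (q) (q)) (m (q) (q)))) : B
          (q) : B
          (q) : B
        (m (q) (q)) : B
          (q) : B
          (q) : B
          (q) : B
        (g (q) (q) (q)) : B
        (q) : B
      (g (m (q) (q)) (g (q) (q) (q)) (q)) : B
      (q) : B
    (m (g (m (q) (q)) (g (q) (q) (q)) (q)) (q)) : B
  (p (m (g (m (q) (q)) (g (q) (q) (q)) (q)) (q))) : A

ill-sorted at position [1, 0, 1, 0]: expected B, got A


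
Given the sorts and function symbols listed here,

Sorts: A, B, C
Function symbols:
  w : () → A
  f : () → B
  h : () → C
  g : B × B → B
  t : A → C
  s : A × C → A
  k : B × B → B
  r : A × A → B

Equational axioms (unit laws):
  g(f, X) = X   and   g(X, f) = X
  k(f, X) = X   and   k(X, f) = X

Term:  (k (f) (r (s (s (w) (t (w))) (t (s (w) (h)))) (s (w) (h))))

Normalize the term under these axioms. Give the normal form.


normal form = (r (s (s (w) (t (w))) (t (s (w) (h)))) (s (w) (h)))

1. (k (f) (r (s (s (w) (t (w))) (t (s (w) (h)))) (s (w) (h))))  →  (r (s (s (w) (t (w))) (t (s (w) (h)))) (s (w) (h)))


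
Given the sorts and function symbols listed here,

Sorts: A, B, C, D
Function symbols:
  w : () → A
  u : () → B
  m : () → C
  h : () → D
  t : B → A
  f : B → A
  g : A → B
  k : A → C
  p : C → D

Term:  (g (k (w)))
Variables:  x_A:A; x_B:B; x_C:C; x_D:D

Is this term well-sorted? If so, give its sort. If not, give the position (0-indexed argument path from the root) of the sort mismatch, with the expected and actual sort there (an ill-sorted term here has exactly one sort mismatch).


    (w) : A
  (k (w)) : C
(g (k (w))) : ✗ arg 0 at [0] has sort C, expected A

ill-sorted at position [0]: expected A, got C


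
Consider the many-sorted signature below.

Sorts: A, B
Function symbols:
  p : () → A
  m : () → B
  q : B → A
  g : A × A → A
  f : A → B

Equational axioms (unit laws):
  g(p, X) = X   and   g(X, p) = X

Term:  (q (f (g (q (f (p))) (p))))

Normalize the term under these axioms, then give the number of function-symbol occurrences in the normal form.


1. (q (f (g (q (f (p))) (p))))  →  (q (f (q (f (p)))))
normal form: (q (f (q (f (p)))))

size = 5


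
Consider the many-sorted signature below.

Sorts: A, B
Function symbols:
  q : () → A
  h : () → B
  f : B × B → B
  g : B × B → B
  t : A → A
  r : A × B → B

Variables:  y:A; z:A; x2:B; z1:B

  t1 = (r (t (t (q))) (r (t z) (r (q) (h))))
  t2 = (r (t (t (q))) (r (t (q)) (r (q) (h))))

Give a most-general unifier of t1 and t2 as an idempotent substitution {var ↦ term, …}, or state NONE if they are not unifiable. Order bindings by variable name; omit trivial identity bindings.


{z ↦ (q)}


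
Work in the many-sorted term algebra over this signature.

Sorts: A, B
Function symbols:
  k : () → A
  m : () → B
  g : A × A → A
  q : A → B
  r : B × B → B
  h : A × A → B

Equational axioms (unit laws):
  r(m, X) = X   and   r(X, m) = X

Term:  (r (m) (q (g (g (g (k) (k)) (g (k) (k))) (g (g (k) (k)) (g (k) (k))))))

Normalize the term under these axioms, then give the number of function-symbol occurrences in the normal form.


1. (r (m) (q (g (g (g (k) (k)) (g (k) (k))) (g (g (k) (k)) (g (k) (k))))))  →  (q (g (g (g (k) (k)) (g (k) (k))) (g (g (k) (k)) (g (k) (k)))))
normal form: (q (g (g (g (k) (k)) (g (k) (k))) (g (g (k) (k)) (g (k) (k)))))

size = 16


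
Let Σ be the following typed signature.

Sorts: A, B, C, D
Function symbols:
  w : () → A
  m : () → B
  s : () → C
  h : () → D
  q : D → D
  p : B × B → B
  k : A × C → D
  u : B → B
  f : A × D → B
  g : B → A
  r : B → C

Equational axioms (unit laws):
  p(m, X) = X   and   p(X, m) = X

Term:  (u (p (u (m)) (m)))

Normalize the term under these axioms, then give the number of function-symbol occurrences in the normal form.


1. (u (p (u (m)) (m)))  →  (u (u (m)))
normal form: (u (u (m)))

size = 3


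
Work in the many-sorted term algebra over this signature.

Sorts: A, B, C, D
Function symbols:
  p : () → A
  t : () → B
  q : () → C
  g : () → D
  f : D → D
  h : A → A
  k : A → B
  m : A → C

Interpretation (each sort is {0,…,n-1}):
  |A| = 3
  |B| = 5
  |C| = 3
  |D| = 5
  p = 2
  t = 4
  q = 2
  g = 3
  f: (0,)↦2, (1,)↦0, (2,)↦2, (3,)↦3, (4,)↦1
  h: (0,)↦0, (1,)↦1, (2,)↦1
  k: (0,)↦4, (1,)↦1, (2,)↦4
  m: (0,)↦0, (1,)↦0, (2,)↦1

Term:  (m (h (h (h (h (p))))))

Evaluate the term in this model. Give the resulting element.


value = 0

  p = 2
  (h (p)) = h(2,) = 1
  (h (h (p))) = h(1,) = 1
  (h (h (h (p)))) = h(1,) = 1
  (h (h (h (h (p))))) = h(1,) = 1
  (m (h (h (h (h (p)))))) = m(1,) = 0


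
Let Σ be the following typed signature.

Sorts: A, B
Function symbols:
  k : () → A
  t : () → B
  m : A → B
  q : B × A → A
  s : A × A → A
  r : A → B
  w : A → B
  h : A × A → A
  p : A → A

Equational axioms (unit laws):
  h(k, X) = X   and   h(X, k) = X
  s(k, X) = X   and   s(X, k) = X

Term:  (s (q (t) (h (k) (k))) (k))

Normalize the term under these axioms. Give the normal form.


normal form = (q (t) (k))

1. (s (q (t) (h (k) (k))) (k))  →  (q (t) (h (k) (k)))
2. (q (t) (h (k) (k)))  →  (q (t) (k))


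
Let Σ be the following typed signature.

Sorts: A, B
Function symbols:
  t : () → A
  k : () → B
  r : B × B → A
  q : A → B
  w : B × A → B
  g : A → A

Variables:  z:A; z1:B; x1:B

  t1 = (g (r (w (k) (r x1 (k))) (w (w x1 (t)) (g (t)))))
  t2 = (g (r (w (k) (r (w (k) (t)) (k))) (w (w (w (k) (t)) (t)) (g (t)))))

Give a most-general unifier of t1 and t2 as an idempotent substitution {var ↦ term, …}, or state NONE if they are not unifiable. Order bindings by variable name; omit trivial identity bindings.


{x1 ↦ (w (k) (t))}


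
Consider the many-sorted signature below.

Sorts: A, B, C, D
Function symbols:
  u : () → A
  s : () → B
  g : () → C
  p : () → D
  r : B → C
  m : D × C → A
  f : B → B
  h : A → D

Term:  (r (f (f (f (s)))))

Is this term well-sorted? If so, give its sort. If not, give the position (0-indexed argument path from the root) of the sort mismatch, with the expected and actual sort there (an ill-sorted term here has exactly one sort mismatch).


well-sorted; sort = C

        (s) : B
      (f (s)) : B
    (f (f (s))) : B
  (f (f (f (s)))) : B
(r (f (f (f (s))))) : C


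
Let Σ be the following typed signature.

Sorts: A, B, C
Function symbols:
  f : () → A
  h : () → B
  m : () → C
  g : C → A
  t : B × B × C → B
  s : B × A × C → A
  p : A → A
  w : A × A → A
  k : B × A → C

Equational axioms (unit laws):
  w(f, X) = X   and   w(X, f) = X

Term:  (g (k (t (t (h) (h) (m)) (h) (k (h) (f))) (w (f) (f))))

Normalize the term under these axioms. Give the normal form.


normal form = (g (k (t (t (h) (h) (m)) (h) (k (h) (f))) (f)))

1. (g (k (t (t (h) (h) (m)) (h) (k (h) (f))) (w (f) (f))))  →  (g (k (t (t (h) (h) (m)) (h) (k (h) (f))) (f)))


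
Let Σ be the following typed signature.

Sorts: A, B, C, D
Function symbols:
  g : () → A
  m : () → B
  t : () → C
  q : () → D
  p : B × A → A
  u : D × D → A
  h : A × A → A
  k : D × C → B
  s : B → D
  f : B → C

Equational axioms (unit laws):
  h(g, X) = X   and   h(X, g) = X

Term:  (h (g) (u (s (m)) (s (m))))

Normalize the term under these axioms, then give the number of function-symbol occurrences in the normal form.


size = 5

1. (h (g) (u (s (m)) (s (m))))  →  (u (s (m)) (s (m)))
normal form: (u (s (m)) (s (m)))


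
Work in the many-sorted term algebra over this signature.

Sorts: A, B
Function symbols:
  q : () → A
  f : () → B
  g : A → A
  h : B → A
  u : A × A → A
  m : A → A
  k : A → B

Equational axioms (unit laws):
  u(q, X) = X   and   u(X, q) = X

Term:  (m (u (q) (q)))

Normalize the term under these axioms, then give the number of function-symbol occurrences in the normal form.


size = 2

1. (m (u (q) (q)))  →  (m (q))
normal form: (m (q))


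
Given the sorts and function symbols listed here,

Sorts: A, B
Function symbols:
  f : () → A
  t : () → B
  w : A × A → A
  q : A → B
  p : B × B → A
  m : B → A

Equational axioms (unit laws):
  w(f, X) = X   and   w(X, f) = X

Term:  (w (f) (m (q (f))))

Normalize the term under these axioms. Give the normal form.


normal form = (m (q (f)))

1. (w (f) (m (q (f))))  →  (m (q (f)))


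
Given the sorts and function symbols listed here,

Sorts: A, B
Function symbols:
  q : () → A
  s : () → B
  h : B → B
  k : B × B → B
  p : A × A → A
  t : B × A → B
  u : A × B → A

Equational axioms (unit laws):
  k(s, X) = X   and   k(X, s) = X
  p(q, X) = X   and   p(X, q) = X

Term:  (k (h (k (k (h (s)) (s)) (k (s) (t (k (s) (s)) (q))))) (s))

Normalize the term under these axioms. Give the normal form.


1. (k (h (k (k (h (s)) (s)) (k (s) (t (k (s) (s)) (q))))) (s))  →  (h (k (k (h (s)) (s)) (k (s) (t (k (s) (s)) (q)))))
2. (h (k (k (h (s)) (s)) (k (s) (t (k (s) (s)) (q)))))  →  (h (k (h (s)) (k (s) (t (k (s) (s)) (q)))))
3. (h (k (h (s)) (k (s) (t (k (s) (s)) (q)))))  →  (h (k (h (s)) (t (k (s) (s)) (q))))
4. (h (k (h (s)) (t (k (s) (s)) (q))))  →  (h (k (h (s)) (t (s) (q))))

normal form = (h (k (h (s)) (t (s) (q))))


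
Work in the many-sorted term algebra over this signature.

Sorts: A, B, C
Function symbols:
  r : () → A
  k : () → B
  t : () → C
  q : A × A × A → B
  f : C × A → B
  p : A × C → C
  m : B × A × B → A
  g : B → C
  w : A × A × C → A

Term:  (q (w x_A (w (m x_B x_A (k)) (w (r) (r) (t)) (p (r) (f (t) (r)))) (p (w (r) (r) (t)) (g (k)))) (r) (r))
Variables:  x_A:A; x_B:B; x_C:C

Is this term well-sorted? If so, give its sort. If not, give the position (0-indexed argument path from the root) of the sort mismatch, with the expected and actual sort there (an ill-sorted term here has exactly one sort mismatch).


    x_A : A
        x_B : B
        x_A : A
        (k) : B
      (m x_B x_A (k)) : A
        (r) : A
        (r) : A
        (t) : C
      (w (r) (r) (t)) : A
        (r) : A
          (t) : C
          (r) : A
        (f (t) (r)) : B
      (p (r) (f (t) (r))) : ✗ arg 1 at [0, 1, 2, 1] has sort B, expected C
        (r) : A
        (r) : A
        (t) : C
      (w (r) (r) (t)) : A
        (k) : B
      (g (k)) : C
    (p (w (r) (r) (t)) (g (k))) : C
  (r) : A
  (r) : A

ill-sorted at position [0, 1, 2, 1]: expected C, got B


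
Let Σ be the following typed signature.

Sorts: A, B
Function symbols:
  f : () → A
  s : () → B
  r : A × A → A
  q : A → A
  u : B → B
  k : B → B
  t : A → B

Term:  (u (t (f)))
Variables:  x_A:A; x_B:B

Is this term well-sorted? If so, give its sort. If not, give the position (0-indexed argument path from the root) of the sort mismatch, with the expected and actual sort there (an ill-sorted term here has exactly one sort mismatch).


well-sorted; sort = B

    (f) : A
  (t (f)) : B
(u (t (f))) : B


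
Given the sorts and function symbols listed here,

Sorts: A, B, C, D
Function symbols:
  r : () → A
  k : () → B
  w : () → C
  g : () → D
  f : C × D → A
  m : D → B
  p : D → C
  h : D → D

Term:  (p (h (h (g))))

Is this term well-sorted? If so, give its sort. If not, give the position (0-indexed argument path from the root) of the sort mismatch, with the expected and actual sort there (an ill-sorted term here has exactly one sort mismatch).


      (g) : D
    (h (g)) : D
  (h (h (g))) : D
(p (h (h (g)))) : C

well-sorted; sort = C


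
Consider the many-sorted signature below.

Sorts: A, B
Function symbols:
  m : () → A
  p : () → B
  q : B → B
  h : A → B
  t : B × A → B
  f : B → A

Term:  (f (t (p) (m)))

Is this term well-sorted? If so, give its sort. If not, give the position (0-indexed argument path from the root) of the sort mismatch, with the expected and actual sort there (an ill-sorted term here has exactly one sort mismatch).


well-sorted; sort = A

    (p) : B
    (m) : A
  (t (p) (m)) : B
(f (t (p) (m))) : A


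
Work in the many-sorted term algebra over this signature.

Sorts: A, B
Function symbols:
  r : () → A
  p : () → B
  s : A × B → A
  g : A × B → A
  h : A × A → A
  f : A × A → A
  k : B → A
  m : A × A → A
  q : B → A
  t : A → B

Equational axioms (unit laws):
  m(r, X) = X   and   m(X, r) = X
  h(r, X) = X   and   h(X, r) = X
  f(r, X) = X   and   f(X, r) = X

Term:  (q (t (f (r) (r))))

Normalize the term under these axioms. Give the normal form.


1. (q (t (f (r) (r))))  →  (q (t (r)))

normal form = (q (t (r)))


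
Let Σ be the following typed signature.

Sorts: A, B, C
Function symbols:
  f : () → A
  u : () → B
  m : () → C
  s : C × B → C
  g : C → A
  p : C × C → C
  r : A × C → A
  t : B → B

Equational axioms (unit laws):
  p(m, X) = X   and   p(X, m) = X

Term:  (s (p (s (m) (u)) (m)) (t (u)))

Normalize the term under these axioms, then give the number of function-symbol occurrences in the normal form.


size = 6

1. (s (p (s (m) (u)) (m)) (t (u)))  →  (s (s (m) (u)) (t (u)))
normal form: (s (s (m) (u)) (t (u)))


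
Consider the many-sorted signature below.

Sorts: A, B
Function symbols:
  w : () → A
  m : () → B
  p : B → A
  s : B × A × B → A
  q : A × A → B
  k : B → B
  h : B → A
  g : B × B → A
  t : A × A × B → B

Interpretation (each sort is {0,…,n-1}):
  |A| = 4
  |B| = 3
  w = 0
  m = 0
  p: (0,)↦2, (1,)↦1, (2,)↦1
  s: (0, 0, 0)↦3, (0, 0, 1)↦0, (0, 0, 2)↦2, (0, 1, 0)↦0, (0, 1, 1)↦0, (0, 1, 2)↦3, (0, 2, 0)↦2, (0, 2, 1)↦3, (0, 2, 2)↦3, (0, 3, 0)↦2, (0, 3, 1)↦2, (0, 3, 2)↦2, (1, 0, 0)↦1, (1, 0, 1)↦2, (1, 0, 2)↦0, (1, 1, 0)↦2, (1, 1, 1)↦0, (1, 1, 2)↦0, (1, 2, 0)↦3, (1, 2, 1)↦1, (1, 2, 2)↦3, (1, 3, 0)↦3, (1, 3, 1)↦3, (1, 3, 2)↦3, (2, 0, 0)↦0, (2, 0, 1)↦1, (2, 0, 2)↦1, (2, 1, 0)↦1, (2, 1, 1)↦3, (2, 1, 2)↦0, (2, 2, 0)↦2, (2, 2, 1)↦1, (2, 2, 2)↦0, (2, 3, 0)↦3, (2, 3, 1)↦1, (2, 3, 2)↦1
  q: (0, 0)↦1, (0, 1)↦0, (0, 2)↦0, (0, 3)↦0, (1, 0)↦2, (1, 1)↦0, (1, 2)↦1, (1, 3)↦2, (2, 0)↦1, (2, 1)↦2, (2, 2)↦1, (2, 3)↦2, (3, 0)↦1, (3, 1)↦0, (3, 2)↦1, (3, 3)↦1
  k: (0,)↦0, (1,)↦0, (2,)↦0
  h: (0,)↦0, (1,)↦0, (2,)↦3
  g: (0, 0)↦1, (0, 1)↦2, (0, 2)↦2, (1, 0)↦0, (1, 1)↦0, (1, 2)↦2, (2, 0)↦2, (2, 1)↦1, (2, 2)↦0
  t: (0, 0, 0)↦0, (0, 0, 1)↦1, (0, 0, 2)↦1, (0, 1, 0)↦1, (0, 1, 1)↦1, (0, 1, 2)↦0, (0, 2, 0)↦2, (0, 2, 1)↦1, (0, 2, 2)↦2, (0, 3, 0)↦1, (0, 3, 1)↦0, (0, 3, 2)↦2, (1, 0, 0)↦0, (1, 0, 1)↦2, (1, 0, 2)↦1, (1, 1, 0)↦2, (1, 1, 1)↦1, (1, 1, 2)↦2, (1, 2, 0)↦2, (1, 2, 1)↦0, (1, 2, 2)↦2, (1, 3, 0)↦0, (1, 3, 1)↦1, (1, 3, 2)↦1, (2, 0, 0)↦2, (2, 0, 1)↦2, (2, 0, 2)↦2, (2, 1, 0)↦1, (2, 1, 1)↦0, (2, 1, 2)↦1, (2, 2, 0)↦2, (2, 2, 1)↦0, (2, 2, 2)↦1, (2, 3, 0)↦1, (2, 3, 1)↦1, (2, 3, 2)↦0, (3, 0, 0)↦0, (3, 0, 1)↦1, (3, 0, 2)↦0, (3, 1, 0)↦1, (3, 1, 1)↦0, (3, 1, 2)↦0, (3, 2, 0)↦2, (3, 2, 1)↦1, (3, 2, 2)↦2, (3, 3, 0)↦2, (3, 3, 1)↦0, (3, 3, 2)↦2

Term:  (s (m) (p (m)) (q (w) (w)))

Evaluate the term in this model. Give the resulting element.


value = 3

  m = 0
  m = 0
  (p (m)) = p(0,) = 2
  w = 0
  w = 0
  (q (w) (w)) = q(0, 0) = 1
  (s (m) (p (m)) (q (w) (w))) = s(0, 2, 1) = 3


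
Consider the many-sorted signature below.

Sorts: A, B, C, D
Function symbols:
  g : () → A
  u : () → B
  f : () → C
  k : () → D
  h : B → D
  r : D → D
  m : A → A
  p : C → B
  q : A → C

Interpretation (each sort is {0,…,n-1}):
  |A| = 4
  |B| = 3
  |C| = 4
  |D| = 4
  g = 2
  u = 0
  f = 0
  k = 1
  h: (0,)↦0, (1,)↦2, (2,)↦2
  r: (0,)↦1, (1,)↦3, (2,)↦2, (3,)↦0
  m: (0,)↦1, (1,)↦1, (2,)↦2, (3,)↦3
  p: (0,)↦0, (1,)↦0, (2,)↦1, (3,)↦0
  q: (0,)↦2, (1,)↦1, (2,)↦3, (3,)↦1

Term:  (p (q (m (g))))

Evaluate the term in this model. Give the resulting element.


  g = 2
  (m (g)) = m(2,) = 2
  (q (m (g))) = q(2,) = 3
  (p (q (m (g)))) = p(3,) = 0

value = 0


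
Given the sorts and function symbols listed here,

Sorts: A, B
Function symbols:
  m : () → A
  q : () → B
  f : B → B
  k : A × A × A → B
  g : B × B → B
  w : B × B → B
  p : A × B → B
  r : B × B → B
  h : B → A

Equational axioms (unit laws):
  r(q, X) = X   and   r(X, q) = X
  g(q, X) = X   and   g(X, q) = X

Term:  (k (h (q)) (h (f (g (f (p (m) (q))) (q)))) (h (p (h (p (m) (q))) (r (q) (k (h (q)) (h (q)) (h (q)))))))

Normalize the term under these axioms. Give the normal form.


normal form = (k (h (q)) (h (f (f (p (m) (q))))) (h (p (h (p (m) (q))) (k (h (q)) (h (q)) (h (q))))))

1. (k (h (q)) (h (f (g (f (p (m) (q))) (q)))) (h (p (h (p (m) (q))) (r (q) (k (h (q)) (h (q)) (h (q)))))))  →  (k (h (q)) (h (f (f (p (m) (q))))) (h (p (h (p (m) (q))) (r (q) (k (h (q)) (h (q)) (h (q)))))))
2. (k (h (q)) (h (f (f (p (m) (q))))) (h (p (h (p (m) (q))) (r (q) (k (h (q)) (h (q)) (h (q)))))))  →  (k (h (q)) (h (f (f (p (m) (q))))) (h (p (h (p (m) (q))) (k (h (q)) (h (q)) (h (q))))))


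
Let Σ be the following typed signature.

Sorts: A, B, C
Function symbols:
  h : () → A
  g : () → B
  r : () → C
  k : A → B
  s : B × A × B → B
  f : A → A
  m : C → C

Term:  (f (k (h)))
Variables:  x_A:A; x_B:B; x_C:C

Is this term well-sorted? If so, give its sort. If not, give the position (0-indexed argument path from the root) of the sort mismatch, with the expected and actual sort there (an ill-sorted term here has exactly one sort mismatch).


    (h) : A
  (k (h)) : B
(f (k (h))) : ✗ arg 0 at [0] has sort B, expected A

ill-sorted at position [0]: expected A, got B


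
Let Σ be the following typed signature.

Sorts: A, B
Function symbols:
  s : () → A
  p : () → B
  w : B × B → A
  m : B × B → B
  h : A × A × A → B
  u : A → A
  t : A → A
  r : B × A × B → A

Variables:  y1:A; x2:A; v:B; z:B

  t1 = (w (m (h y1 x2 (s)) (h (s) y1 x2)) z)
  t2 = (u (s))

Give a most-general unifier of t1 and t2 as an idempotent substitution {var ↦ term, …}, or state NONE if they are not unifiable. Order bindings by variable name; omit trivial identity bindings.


NONE (not unifiable)

head clash or occurs-check failure — not unifiable


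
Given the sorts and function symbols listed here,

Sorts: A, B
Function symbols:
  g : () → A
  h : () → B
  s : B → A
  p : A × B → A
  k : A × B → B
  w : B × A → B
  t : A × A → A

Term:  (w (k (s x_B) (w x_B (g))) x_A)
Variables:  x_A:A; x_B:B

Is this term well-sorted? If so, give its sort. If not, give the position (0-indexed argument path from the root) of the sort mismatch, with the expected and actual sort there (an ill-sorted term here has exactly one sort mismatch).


      x_B : B
    (s x_B) : A
      x_B : B
      (g) : A
    (w x_B (g)) : B
  (k (s x_B) (w x_B (g))) : B
  x_A : A
(w (k (s x_B) (w x_B (g))) x_A) : B

well-sorted; sort = B


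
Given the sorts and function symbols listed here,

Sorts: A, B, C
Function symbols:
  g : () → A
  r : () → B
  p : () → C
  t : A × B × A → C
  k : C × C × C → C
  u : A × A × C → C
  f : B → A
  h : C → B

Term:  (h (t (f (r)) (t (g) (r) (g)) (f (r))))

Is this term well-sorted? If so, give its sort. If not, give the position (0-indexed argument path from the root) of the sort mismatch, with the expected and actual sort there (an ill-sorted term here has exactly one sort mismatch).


ill-sorted at position [0, 1]: expected B, got C

      (r) : B
    (f (r)) : A
      (g) : A
      (r) : B
      (g) : A
    (t (g) (r) (g)) : C
      (r) : B
    (f (r)) : A
  (t (f (r)) (t (g) (r) (g)) (f (r))) : ✗ arg 1 at [0, 1] has sort C, expected B


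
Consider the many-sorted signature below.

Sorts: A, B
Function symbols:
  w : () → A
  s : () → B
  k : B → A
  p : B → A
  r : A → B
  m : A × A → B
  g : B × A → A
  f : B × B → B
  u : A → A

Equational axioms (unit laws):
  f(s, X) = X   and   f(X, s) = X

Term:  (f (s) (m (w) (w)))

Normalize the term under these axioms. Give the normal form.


1. (f (s) (m (w) (w)))  →  (m (w) (w))

normal form = (m (w) (w))


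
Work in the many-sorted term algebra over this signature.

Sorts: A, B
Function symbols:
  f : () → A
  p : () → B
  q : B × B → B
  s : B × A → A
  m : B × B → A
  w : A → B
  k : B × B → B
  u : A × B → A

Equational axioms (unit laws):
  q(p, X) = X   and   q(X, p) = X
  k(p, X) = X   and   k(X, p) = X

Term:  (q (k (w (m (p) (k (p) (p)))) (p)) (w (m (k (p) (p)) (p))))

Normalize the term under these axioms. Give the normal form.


1. (q (k (w (m (p) (k (p) (p)))) (p)) (w (m (k (p) (p)) (p))))  →  (q (w (m (p) (k (p) (p)))) (w (m (k (p) (p)) (p))))
2. (q (w (m (p) (k (p) (p)))) (w (m (k (p) (p)) (p))))  →  (q (w (m (p) (p))) (w (m (k (p) (p)) (p))))
3. (q (w (m (p) (p))) (w (m (k (p) (p)) (p))))  →  (q (w (m (p) (p))) (w (m (p) (p))))

normal form = (q (w (m (p) (p))) (w (m (p) (p))))


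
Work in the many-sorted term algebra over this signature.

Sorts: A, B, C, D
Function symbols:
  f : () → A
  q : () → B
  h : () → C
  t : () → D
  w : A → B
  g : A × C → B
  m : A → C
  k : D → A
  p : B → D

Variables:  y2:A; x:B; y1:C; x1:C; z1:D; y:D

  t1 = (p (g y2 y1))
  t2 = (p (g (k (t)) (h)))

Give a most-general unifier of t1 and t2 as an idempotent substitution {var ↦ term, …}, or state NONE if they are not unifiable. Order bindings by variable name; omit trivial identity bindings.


{y1 ↦ (h), y2 ↦ (k (t))}


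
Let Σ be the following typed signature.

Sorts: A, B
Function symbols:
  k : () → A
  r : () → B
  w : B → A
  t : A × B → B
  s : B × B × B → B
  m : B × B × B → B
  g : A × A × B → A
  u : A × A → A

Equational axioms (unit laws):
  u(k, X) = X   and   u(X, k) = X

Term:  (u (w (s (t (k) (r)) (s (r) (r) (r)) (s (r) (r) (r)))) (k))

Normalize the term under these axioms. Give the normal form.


1. (u (w (s (t (k) (r)) (s (r) (r) (r)) (s (r) (r) (r)))) (k))  →  (w (s (t (k) (r)) (s (r) (r) (r)) (s (r) (r) (r))))

normal form = (w (s (t (k) (r)) (s (r) (r) (r)) (s (r) (r) (r))))


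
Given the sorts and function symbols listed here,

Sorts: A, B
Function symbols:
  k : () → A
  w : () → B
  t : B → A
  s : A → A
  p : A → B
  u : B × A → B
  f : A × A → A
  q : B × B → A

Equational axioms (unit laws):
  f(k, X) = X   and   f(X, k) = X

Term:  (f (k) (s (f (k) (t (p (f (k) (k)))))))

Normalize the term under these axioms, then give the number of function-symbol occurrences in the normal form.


size = 4

1. (f (k) (s (f (k) (t (p (f (k) (k)))))))  →  (s (f (k) (t (p (f (k) (k))))))
2. (s (f (k) (t (p (f (k) (k))))))  →  (s (t (p (f (k) (k)))))
3. (s (t (p (f (k) (k)))))  →  (s (t (p (k))))
normal form: (s (t (p (k))))


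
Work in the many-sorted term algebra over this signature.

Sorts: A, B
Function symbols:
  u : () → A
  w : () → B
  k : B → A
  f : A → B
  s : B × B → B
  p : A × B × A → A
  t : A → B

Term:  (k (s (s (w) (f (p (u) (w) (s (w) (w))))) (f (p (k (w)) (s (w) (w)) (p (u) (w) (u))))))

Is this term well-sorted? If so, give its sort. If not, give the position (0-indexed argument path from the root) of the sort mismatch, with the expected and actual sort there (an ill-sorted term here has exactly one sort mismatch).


ill-sorted at position [0, 0, 1, 0, 2]: expected A, got B

      (w) : B
          (u) : A
          (w) : B
            (w) : B
            (w) : B
          (s (w) (w)) : B
        (p (u) (w) (s (w) (w))) : ✗ arg 2 at [0, 0, 1, 0, 2] has sort B, expected A
          (w) : B
        (k (w)) : A
          (w) : B
          (w) : B
        (s (w) (w)) : B
          (u) : A
          (w) : B
          (u) : A
        (p (u) (w) (u)) : A
      (p (k (w)) (s (w) (w)) (p (u) (w) (u))) : A
    (f (p (k (w)) (s (w) (w)) (p (u) (w) (u)))) : B


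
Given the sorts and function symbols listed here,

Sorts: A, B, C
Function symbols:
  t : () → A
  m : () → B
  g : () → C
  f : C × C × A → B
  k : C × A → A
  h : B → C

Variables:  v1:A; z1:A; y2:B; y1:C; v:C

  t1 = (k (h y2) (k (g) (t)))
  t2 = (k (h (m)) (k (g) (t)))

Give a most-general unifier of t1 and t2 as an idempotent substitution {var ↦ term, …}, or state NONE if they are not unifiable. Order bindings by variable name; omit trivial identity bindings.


{y2 ↦ (m)}


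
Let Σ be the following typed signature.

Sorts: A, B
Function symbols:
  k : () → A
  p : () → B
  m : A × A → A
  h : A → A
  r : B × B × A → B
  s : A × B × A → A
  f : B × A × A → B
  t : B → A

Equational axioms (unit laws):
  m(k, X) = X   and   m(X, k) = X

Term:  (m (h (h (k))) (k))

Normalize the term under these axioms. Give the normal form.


1. (m (h (h (k))) (k))  →  (h (h (k)))

normal form = (h (h (k)))


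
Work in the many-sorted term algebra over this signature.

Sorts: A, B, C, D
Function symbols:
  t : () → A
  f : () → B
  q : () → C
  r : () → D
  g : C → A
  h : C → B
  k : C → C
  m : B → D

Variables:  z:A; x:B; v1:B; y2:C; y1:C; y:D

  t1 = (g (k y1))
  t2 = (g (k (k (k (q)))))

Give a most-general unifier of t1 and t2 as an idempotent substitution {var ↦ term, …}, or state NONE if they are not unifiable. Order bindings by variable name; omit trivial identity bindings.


{y1 ↦ (k (k (q)))}


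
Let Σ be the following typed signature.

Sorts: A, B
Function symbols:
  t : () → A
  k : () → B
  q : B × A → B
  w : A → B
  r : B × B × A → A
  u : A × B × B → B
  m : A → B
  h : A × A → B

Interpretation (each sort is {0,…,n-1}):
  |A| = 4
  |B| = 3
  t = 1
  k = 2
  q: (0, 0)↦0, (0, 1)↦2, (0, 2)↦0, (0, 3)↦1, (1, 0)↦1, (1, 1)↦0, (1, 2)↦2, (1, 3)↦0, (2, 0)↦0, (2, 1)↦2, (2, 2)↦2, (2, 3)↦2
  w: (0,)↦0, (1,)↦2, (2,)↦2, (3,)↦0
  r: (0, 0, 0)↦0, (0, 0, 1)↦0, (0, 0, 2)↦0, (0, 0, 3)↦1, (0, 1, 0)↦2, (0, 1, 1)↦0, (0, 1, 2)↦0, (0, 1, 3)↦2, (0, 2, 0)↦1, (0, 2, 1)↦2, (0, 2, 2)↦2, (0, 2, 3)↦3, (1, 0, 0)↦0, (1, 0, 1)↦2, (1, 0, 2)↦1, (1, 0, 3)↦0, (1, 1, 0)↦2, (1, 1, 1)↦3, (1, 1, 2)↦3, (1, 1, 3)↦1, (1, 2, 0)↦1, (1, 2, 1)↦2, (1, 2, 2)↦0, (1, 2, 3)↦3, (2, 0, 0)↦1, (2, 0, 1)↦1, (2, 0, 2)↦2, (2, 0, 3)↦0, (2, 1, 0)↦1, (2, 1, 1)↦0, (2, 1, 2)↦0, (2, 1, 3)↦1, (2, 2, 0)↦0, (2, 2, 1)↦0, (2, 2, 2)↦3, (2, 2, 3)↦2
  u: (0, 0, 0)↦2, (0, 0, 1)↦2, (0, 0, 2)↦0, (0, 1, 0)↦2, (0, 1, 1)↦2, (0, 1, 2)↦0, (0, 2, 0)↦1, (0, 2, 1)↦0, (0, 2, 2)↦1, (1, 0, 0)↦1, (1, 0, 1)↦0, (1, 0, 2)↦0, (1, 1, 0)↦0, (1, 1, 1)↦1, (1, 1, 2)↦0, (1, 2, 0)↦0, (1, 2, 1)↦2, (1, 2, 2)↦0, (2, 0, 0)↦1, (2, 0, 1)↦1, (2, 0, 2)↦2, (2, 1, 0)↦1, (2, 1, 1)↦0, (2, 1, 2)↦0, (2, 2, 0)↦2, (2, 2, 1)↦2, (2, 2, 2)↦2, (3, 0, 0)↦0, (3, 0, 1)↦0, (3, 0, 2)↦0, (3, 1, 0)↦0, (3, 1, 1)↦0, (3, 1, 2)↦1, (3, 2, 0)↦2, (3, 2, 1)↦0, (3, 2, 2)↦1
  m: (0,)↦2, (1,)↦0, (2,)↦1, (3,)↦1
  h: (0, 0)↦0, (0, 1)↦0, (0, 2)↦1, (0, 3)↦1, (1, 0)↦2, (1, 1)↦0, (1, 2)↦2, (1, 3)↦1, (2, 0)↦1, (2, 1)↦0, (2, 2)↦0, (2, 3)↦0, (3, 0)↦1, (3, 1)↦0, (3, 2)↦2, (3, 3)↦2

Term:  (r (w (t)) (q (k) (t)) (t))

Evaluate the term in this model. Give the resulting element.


value = 0

  t = 1
  (w (t)) = w(1,) = 2
  k = 2
  t = 1
  (q (k) (t)) = q(2, 1) = 2
  t = 1
  (r (w (t)) (q (k) (t)) (t)) = r(2, 2, 1) = 0


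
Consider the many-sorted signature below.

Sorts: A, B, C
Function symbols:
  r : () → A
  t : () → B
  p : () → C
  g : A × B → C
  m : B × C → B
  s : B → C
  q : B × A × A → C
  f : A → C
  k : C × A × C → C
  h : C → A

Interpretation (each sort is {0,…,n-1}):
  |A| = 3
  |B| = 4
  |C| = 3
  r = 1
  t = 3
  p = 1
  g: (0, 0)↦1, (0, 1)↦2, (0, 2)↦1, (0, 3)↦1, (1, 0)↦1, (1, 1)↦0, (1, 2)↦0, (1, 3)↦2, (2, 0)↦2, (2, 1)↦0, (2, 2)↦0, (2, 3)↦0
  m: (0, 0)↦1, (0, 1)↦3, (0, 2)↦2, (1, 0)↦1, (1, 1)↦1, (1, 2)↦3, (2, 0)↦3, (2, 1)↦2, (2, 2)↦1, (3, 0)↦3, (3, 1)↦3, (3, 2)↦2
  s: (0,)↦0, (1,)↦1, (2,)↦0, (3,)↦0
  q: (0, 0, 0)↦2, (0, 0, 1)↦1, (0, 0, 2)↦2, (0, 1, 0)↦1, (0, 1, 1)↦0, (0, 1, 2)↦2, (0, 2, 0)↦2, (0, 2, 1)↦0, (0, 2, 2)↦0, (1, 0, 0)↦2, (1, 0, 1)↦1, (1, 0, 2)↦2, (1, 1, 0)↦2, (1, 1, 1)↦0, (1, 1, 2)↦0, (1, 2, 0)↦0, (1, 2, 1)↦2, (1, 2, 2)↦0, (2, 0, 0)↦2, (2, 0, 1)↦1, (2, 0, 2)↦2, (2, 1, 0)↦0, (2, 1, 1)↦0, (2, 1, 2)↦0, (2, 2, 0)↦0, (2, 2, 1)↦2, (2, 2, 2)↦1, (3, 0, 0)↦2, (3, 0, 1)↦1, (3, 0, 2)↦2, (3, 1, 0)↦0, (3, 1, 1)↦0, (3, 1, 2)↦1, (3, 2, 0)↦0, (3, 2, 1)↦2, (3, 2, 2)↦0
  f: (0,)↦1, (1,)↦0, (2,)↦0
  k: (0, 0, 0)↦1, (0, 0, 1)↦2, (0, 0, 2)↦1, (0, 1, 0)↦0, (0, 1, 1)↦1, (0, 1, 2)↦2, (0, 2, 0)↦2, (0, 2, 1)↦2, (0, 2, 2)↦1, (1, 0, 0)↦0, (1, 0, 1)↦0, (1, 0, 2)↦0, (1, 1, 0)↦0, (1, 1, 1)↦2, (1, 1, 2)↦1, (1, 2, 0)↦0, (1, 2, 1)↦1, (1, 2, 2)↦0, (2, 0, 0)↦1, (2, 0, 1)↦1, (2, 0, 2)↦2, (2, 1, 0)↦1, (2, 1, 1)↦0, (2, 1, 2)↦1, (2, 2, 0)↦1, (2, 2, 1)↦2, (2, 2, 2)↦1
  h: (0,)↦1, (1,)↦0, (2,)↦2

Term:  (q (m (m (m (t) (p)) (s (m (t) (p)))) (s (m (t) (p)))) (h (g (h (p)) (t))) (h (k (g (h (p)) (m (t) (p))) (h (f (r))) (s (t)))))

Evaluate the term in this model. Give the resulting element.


value = 1

  t = 3
  p = 1
  (m (t) (p)) = m(3, 1) = 3
  t = 3
  p = 1
  (m (t) (p)) = m(3, 1) = 3
  (s (m (t) (p))) = s(3,) = 0
  (m (m (t) (p)) (s (m (t) (p)))) = m(3, 0) = 3
  t = 3
  p = 1
  (m (t) (p)) = m(3, 1) = 3
  (s (m (t) (p))) = s(3,) = 0
  (m (m (m (t) (p)) (s (m (t) (p)))) (s (m (t) (p)))) = m(3, 0) = 3
  p = 1
  (h (p)) = h(1,) = 0
  t = 3
  (g (h (p)) (t)) = g(0, 3) = 1
  (h (g (h (p)) (t))) = h(1,) = 0
  p = 1
  (h (p)) = h(1,) = 0
  t = 3
  p = 1
  (m (t) (p)) = m(3, 1) = 3
  (g (h (p)) (m (t) (p))) = g(0, 3) = 1
  r = 1
  (f (r)) = f(1,) = 0
  (h (f (r))) = h(0,) = 1
  t = 3
  (s (t)) = s(3,) = 0
  (k (g (h (p)) (m (t) (p))) (h (f (r))) (s (t))) = k(1, 1, 0) = 0
  (h (k (g (h (p)) (m (t) (p))) (h (f (r))) (s (t)))) = h(0,) = 1
  (q (m (m (m (t) (p)) (s (m (t) (p)))) (s (m (t) (p)))) (h (g (h (p)) (t))) (h (k (g (h (p)) (m (t) (p))) (h (f (r))) (s (t))))) = q(3, 0, 1) = 1


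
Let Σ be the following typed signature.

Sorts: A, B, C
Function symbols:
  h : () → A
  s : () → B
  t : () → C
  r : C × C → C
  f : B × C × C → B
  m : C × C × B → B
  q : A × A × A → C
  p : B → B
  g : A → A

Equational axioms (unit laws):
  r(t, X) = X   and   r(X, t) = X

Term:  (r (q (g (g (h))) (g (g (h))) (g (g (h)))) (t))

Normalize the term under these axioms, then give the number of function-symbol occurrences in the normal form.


1. (r (q (g (g (h))) (g (g (h))) (g (g (h)))) (t))  →  (q (g (g (h))) (g (g (h))) (g (g (h))))
normal form: (q (g (g (h))) (g (g (h))) (g (g (h))))

size = 10


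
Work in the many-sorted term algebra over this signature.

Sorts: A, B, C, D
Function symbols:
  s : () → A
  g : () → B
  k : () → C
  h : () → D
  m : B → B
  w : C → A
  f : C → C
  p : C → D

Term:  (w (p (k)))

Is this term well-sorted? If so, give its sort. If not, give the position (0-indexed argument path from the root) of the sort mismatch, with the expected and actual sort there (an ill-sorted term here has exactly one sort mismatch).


    (k) : C
  (p (k)) : D
(w (p (k))) : ✗ arg 0 at [0] has sort D, expected C

ill-sorted at position [0]: expected C, got D


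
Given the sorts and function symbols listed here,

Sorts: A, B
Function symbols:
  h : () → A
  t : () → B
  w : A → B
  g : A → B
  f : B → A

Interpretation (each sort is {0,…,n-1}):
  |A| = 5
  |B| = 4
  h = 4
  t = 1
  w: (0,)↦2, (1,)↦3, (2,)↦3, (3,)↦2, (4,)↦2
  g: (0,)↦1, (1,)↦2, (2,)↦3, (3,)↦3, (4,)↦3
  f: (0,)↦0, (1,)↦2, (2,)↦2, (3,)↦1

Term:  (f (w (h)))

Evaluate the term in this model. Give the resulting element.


  h = 4
  (w (h)) = w(4,) = 2
  (f (w (h))) = f(2,) = 2

value = 2


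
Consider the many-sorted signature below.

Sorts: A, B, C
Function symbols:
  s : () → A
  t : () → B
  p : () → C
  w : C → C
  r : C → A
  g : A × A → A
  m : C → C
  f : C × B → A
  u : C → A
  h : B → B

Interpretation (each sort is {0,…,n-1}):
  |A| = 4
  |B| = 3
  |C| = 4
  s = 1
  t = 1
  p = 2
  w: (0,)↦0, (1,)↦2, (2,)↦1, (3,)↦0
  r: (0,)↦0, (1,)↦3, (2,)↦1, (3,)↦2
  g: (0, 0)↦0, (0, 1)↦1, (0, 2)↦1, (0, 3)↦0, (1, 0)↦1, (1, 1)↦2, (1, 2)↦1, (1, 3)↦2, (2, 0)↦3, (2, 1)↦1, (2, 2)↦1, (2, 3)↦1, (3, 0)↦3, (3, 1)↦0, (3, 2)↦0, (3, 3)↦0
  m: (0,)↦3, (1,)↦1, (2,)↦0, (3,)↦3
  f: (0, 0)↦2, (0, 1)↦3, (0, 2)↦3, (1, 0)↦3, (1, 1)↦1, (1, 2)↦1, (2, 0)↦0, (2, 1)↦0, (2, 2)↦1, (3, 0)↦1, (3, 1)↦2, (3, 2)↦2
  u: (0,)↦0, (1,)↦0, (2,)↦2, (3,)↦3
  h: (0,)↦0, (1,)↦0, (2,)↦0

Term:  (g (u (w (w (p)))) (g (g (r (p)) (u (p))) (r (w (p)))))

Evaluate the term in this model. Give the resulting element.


value = 1

  p = 2
  (w (p)) = w(2,) = 1
  (w (w (p))) = w(1,) = 2
  (u (w (w (p)))) = u(2,) = 2
  p = 2
  (r (p)) = r(2,) = 1
  p = 2
  (u (p)) = u(2,) = 2
  (g (r (p)) (u (p))) = g(1, 2) = 1
  p = 2
  (w (p)) = w(2,) = 1
  (r (w (p))) = r(1,) = 3
  (g (g (r (p)) (u (p))) (r (w (p)))) = g(1, 3) = 2
  (g (u (w (w (p)))) (g (g (r (p)) (u (p))) (r (w (p))))) = g(2, 2) = 1


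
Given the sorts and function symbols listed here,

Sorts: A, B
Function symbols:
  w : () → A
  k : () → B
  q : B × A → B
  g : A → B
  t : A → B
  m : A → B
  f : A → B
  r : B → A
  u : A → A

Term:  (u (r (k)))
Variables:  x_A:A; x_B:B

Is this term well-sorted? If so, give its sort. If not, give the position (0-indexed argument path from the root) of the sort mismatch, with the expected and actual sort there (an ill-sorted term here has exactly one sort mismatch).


    (k) : B
  (r (k)) : A
(u (r (k))) : A

well-sorted; sort = A
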